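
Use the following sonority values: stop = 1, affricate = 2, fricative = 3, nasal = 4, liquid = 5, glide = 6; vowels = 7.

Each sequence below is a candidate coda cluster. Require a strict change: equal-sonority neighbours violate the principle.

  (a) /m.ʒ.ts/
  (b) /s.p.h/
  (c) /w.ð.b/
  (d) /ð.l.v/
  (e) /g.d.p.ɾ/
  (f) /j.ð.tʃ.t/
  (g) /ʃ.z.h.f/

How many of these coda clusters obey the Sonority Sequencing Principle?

3

(a) 4-3-2 → obeys
(b) 3-1-3 → violates
(c) 6-3-1 → obeys
(d) 3-5-3 → violates
(e) 1-1-1-5 → violates
(f) 6-3-2-1 → obeys
(g) 3-3-3-3 → violates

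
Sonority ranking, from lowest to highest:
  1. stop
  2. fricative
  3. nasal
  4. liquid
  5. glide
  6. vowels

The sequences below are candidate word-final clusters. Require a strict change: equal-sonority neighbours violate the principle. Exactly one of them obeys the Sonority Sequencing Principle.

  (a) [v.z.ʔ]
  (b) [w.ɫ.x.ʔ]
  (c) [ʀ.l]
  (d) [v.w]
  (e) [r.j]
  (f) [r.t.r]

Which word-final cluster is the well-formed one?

b

(a) sonority 2-2-1: ill-formed.
(b) sonority 5-4-2-1: well-formed.
(c) sonority 4-4: ill-formed.
(d) sonority 2-5: ill-formed.
(e) sonority 4-5: ill-formed.
(f) sonority 4-1-4: ill-formed.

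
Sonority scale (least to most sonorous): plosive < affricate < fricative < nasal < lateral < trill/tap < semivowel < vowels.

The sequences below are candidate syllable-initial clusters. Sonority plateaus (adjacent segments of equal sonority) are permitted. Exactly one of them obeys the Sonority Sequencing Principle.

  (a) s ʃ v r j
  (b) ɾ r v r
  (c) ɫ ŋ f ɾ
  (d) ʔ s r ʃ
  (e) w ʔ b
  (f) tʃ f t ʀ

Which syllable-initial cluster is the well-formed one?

(a) 3-3-3-6-7 → obeys
(b) 6-6-3-6 → violates
(c) 5-4-3-6 → violates
(d) 1-3-6-3 → violates
(e) 7-1-1 → violates
(f) 2-3-1-6 → violates

a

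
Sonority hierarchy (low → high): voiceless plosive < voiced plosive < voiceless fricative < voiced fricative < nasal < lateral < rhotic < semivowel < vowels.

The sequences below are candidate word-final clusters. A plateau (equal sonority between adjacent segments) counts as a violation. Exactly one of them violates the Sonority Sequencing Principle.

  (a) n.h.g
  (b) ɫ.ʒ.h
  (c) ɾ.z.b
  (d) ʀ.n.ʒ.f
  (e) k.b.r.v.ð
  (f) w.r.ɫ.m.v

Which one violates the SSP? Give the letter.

(a) 5-3-2 → obeys
(b) 6-4-3 → obeys
(c) 7-4-2 → obeys
(d) 7-5-4-3 → obeys
(e) 1-2-7-4-4 → violates
(f) 8-7-6-5-4 → obeys

e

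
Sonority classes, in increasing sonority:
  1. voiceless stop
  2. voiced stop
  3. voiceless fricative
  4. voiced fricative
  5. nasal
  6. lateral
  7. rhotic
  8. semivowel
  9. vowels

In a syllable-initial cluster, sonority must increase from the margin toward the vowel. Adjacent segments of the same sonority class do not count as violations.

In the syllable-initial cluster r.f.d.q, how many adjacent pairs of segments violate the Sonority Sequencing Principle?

3

/r/ is a rhotic (sonority 7).
/f/ is a voiceless fricative (sonority 3).
/d/ is a voiced stop (sonority 2).
/q/ is a voiceless stop (sonority 1).
/r/→/f/: 7→3 (does not rise) — violation.
/f/→/d/: 3→2 (does not rise) — violation.
/d/→/q/: 2→1 (does not rise) — violation.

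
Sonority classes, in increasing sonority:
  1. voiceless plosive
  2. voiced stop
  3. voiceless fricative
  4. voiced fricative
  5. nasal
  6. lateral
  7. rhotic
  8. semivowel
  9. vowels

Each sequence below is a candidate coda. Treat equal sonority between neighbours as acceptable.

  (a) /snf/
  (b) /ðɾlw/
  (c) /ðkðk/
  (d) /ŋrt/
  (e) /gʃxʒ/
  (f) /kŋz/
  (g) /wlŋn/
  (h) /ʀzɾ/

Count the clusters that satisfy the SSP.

1

(a) /snf/: profile 3-5-3 — violates.
(b) /ðɾlw/: profile 4-7-6-8 — violates.
(c) /ðkðk/: profile 4-1-4-1 — violates.
(d) /ŋrt/: profile 5-7-1 — violates.
(e) /gʃxʒ/: profile 2-3-3-4 — violates.
(f) /kŋz/: profile 1-5-4 — violates.
(g) /wlŋn/: profile 8-6-5-5 — obeys.
(h) /ʀzɾ/: profile 7-4-7 — violates.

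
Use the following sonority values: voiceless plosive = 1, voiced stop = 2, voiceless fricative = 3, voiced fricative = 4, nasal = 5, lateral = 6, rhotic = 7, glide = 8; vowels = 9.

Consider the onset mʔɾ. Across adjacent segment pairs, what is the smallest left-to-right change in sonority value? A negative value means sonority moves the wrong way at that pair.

/m/: nasal = 5.
/ʔ/: voiceless plosive = 1.
/ɾ/: rhotic = 7.
/m/→/ʔ/: change -4.
/ʔ/→/ɾ/: change +6.
Minimum = -4.

-4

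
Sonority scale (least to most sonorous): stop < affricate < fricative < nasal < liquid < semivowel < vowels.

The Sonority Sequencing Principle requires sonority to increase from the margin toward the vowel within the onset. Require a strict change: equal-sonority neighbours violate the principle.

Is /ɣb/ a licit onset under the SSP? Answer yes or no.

/ɣ/ — fricative, sonority 3.
/b/ — stop, sonority 1.
The profile is 3-1. Between /ɣ/ (3) and /b/ (1) sonority does not rise, so the cluster violates the SSP.

no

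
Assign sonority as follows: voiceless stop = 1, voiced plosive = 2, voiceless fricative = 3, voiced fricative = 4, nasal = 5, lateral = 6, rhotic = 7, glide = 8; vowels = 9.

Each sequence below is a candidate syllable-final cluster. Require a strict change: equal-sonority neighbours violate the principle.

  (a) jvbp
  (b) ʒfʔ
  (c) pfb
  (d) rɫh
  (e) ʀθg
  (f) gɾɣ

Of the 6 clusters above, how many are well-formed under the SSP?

(a) sonority 8-4-2-1: well-formed.
(b) sonority 4-3-1: well-formed.
(c) sonority 1-3-2: ill-formed.
(d) sonority 7-6-3: well-formed.
(e) sonority 7-3-2: well-formed.
(f) sonority 2-7-4: ill-formed.

4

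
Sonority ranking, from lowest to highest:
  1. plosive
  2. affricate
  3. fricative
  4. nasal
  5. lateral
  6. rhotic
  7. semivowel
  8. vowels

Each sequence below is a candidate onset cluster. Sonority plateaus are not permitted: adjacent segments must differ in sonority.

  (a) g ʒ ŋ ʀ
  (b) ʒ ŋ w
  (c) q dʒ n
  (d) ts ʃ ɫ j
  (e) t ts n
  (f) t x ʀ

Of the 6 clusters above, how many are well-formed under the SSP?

6

(a) g ʒ ŋ ʀ: profile 1-3-4-6 — obeys.
(b) ʒ ŋ w: profile 3-4-7 — obeys.
(c) q dʒ n: profile 1-2-4 — obeys.
(d) ts ʃ ɫ j: profile 2-3-5-7 — obeys.
(e) t ts n: profile 1-2-4 — obeys.
(f) t x ʀ: profile 1-3-6 — obeys.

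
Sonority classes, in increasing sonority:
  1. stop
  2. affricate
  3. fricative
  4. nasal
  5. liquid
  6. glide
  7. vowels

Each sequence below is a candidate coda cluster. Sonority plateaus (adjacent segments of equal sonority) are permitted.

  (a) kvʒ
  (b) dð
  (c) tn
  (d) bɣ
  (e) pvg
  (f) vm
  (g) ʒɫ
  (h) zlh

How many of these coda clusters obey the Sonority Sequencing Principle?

0

(a) 1-3-3 → violates
(b) 1-3 → violates
(c) 1-4 → violates
(d) 1-3 → violates
(e) 1-3-1 → violates
(f) 3-4 → violates
(g) 3-5 → violates
(h) 3-5-3 → violates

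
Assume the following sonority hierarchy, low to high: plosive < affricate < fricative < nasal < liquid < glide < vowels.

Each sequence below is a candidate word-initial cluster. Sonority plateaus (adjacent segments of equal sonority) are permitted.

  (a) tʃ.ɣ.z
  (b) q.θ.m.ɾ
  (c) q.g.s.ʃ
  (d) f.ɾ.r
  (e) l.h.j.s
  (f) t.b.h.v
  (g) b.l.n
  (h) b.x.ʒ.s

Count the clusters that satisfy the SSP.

6

(a) 2-3-3 → obeys
(b) 1-3-4-5 → obeys
(c) 1-1-3-3 → obeys
(d) 3-5-5 → obeys
(e) 5-3-6-3 → violates
(f) 1-1-3-3 → obeys
(g) 1-5-4 → violates
(h) 1-3-3-3 → obeys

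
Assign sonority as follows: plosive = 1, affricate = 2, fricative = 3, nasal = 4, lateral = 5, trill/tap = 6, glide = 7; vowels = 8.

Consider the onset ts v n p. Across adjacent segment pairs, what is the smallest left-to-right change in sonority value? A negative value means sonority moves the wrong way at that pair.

/ts/ — affricate, sonority 2.
/v/ — fricative, sonority 3.
/n/ — nasal, sonority 4.
/p/ — plosive, sonority 1.
/ts/→/v/: change +1.
/v/→/n/: change +1.
/n/→/p/: change -3.
Minimum = -3.

-3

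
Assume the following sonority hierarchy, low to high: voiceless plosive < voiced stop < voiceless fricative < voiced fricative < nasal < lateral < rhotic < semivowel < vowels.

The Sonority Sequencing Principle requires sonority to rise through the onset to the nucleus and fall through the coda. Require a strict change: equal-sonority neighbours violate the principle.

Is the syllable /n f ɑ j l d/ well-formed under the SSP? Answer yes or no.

no

Onset: /n/ is a nasal (sonority 5), /f/ is a voiceless fricative (sonority 3); then the nucleus /ɑ/ (sonority 9).
Onset profile 5-3-9 — does not strictly rise throughout.
Coda: /j/ is a semivowel (sonority 8), /l/ is a lateral (sonority 6), /d/ is a voiced stop (sonority 2).
Coda profile 9-8-6-2 — falls from the nucleus.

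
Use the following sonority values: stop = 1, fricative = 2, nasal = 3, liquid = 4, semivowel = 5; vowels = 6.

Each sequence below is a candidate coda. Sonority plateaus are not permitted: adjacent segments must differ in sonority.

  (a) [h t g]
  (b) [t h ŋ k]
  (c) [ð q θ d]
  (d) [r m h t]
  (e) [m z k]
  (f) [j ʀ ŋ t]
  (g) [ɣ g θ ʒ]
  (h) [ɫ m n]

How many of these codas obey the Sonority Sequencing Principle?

3

(a) sonority 2-1-1: ill-formed.
(b) sonority 1-2-3-1: ill-formed.
(c) sonority 2-1-2-1: ill-formed.
(d) sonority 4-3-2-1: well-formed.
(e) sonority 3-2-1: well-formed.
(f) sonority 5-4-3-1: well-formed.
(g) sonority 2-1-2-2: ill-formed.
(h) sonority 4-3-3: ill-formed.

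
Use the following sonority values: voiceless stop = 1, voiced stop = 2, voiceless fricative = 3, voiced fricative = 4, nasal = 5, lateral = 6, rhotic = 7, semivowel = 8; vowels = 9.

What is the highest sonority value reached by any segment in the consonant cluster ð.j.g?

8

/ð/ — voiced fricative, sonority 4.
/j/ — semivowel, sonority 8.
/g/ — voiced stop, sonority 2.
The maximum is 8.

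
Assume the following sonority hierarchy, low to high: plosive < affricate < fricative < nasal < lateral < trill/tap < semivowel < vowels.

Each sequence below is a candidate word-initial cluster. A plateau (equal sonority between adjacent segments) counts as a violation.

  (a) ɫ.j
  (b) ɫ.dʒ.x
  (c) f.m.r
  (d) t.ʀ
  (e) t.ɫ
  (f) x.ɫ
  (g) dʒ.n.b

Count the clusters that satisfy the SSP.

(a) ɫ.j: profile 5-7 — obeys.
(b) ɫ.dʒ.x: profile 5-2-3 — violates.
(c) f.m.r: profile 3-4-6 — obeys.
(d) t.ʀ: profile 1-6 — obeys.
(e) t.ɫ: profile 1-5 — obeys.
(f) x.ɫ: profile 3-5 — obeys.
(g) dʒ.n.b: profile 2-4-1 — violates.

5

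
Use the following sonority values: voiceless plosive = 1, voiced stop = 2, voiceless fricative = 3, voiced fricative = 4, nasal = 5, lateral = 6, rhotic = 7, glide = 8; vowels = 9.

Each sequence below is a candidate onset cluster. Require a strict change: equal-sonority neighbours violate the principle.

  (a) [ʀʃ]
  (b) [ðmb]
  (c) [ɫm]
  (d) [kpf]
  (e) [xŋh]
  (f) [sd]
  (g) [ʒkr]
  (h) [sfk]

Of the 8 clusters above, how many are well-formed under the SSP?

0

(a) 7-3 → violates
(b) 4-5-2 → violates
(c) 6-5 → violates
(d) 1-1-3 → violates
(e) 3-5-3 → violates
(f) 3-2 → violates
(g) 4-1-7 → violates
(h) 3-3-1 → violates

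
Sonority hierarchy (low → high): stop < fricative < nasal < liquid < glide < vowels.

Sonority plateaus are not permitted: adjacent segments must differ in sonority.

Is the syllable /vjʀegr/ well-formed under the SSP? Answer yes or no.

Onset: /v/ is a fricative (sonority 2), /j/ is a glide (sonority 5), /ʀ/ is a liquid (sonority 4); then the nucleus /e/ (sonority 6).
Onset profile 2-5-4-6 — does not strictly rise throughout.
Coda: /g/ is a stop (sonority 1), /r/ is a liquid (sonority 4).
Coda profile 6-1-4 — does not strictly fall throughout.

no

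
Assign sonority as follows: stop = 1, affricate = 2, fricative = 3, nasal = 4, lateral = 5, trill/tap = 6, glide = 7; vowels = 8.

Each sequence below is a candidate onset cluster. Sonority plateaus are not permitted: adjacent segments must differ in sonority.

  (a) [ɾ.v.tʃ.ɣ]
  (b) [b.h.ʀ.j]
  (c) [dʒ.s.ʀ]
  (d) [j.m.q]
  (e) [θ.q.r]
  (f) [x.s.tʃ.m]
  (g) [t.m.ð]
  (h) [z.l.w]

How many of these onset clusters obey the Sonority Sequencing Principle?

(a) [ɾ.v.tʃ.ɣ]: profile 6-3-2-3 — violates.
(b) [b.h.ʀ.j]: profile 1-3-6-7 — obeys.
(c) [dʒ.s.ʀ]: profile 2-3-6 — obeys.
(d) [j.m.q]: profile 7-4-1 — violates.
(e) [θ.q.r]: profile 3-1-6 — violates.
(f) [x.s.tʃ.m]: profile 3-3-2-4 — violates.
(g) [t.m.ð]: profile 1-4-3 — violates.
(h) [z.l.w]: profile 3-5-7 — obeys.

3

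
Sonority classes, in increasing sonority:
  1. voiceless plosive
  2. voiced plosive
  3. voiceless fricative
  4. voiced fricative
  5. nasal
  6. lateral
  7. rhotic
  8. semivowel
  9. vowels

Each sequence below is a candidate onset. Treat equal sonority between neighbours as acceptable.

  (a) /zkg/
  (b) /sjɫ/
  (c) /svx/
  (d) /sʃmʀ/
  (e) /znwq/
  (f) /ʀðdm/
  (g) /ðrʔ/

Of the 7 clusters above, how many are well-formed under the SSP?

1

(a) /zkg/: profile 4-1-2 — violates.
(b) /sjɫ/: profile 3-8-6 — violates.
(c) /svx/: profile 3-4-3 — violates.
(d) /sʃmʀ/: profile 3-3-5-7 — obeys.
(e) /znwq/: profile 4-5-8-1 — violates.
(f) /ʀðdm/: profile 7-4-2-5 — violates.
(g) /ðrʔ/: profile 4-7-1 — violates.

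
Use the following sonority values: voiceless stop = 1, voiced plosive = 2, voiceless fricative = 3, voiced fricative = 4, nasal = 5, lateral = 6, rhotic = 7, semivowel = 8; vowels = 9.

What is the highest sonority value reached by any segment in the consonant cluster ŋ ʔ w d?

/ŋ/: nasal = 5.
/ʔ/: voiceless stop = 1.
/w/: semivowel = 8.
/d/: voiced plosive = 2.
The maximum is 8.

8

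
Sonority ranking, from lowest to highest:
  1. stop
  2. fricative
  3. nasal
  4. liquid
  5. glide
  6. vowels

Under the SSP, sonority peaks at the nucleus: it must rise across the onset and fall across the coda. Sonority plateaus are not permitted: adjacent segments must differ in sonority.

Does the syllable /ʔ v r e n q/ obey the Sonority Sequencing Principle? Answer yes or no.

Onset: /ʔ/ is a stop (sonority 1), /v/ is a fricative (sonority 2), /r/ is a liquid (sonority 4); then the nucleus /e/ (sonority 6).
Onset profile 1-2-4-6 — rises to the nucleus.
Coda: /n/ is a nasal (sonority 3), /q/ is a stop (sonority 1).
Coda profile 6-3-1 — falls from the nucleus.

yes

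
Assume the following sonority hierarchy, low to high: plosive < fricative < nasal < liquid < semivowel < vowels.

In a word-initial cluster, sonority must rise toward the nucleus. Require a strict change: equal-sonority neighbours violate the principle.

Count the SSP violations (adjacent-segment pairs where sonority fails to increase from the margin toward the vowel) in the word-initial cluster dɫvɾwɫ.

/d/: plosive = 1.
/ɫ/: liquid = 4.
/v/: fricative = 2.
/ɾ/: liquid = 4.
/w/: semivowel = 5.
/ɫ/: liquid = 4.
/d/→/ɫ/: 1→4 (rises) — ok.
/ɫ/→/v/: 4→2 (does not rise) — violation.
/v/→/ɾ/: 2→4 (rises) — ok.
/ɾ/→/w/: 4→5 (rises) — ok.
/w/→/ɫ/: 5→4 (does not rise) — violation.

2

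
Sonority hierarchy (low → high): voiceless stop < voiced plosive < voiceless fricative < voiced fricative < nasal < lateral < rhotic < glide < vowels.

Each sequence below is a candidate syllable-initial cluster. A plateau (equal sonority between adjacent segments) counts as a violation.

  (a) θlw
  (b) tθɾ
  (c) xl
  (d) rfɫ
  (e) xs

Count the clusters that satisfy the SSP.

(a) sonority 3-6-8: well-formed.
(b) sonority 1-3-7: well-formed.
(c) sonority 3-6: well-formed.
(d) sonority 7-3-6: ill-formed.
(e) sonority 3-3: ill-formed.

3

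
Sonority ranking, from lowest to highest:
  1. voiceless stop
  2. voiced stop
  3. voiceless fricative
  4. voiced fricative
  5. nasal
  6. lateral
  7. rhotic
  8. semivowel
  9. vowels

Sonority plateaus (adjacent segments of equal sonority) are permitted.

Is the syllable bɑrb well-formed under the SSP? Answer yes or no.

Onset: /b/ is a voiced stop (sonority 2); then the nucleus /ɑ/ (sonority 9).
Onset profile 2-9 — rises to the nucleus.
Coda: /r/ is a rhotic (sonority 7), /b/ is a voiced stop (sonority 2).
Coda profile 9-7-2 — falls from the nucleus.

yes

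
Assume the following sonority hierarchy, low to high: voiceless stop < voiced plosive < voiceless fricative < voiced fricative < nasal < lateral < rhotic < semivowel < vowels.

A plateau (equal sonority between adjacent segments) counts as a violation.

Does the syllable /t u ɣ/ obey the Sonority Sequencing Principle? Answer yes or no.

Onset: /t/ is a voiceless stop (sonority 1); then the nucleus /u/ (sonority 9).
Onset profile 1-9 — rises to the nucleus.
Coda: /ɣ/ is a voiced fricative (sonority 4).
Coda profile 9-4 — falls from the nucleus.

yes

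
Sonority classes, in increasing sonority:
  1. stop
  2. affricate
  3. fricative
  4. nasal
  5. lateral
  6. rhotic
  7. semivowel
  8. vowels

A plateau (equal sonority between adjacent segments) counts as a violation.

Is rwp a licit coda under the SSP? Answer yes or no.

no

/r/: rhotic = 6.
/w/: semivowel = 7.
/p/: stop = 1.
The profile is 6-7-1. Between /r/ (6) and /w/ (7) sonority does not fall, so the cluster violates the SSP.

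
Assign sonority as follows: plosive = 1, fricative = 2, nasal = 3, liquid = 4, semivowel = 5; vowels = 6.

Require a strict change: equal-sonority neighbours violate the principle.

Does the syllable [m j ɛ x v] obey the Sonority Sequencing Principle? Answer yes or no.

Onset: /m/ is a nasal (sonority 3), /j/ is a semivowel (sonority 5); then the nucleus /ɛ/ (sonority 6).
Onset profile 3-5-6 — rises to the nucleus.
Coda: /x/ is a fricative (sonority 2), /v/ is a fricative (sonority 2).
Coda profile 6-2-2 — does not strictly fall throughout.

no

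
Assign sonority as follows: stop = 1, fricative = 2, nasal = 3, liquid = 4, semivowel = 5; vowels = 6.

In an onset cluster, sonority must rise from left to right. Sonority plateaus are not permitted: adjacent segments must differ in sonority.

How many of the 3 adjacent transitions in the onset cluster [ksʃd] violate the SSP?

/k/ — stop, sonority 1.
/s/ — fricative, sonority 2.
/ʃ/ — fricative, sonority 2.
/d/ — stop, sonority 1.
/k/→/s/: 1→2 (rises) — ok.
/s/→/ʃ/: 2→2 (plateau) — violation.
/ʃ/→/d/: 2→1 (does not rise) — violation.

2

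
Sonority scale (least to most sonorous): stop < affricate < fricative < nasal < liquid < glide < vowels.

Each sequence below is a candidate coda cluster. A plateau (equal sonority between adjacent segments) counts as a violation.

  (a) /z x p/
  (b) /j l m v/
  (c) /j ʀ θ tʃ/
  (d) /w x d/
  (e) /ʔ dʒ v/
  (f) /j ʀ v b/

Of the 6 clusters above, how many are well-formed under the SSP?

(a) /z x p/: profile 3-3-1 — violates.
(b) /j l m v/: profile 6-5-4-3 — obeys.
(c) /j ʀ θ tʃ/: profile 6-5-3-2 — obeys.
(d) /w x d/: profile 6-3-1 — obeys.
(e) /ʔ dʒ v/: profile 1-2-3 — violates.
(f) /j ʀ v b/: profile 6-5-3-1 — obeys.

4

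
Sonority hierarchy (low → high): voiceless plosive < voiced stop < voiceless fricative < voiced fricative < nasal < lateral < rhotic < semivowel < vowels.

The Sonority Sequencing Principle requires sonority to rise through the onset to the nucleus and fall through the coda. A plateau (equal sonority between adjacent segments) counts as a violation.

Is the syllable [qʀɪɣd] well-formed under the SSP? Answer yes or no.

yes

Onset: /q/ is a voiceless plosive (sonority 1), /ʀ/ is a rhotic (sonority 7); then the nucleus /ɪ/ (sonority 9).
Onset profile 1-7-9 — rises to the nucleus.
Coda: /ɣ/ is a voiced fricative (sonority 4), /d/ is a voiced stop (sonority 2).
Coda profile 9-4-2 — falls from the nucleus.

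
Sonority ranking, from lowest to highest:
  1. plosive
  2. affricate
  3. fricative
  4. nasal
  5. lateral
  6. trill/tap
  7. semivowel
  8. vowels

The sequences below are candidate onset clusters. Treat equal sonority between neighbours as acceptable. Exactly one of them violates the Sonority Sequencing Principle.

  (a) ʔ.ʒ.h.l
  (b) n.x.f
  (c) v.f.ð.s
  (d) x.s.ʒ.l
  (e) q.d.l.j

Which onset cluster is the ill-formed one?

b

(a) ʔ.ʒ.h.l: profile 1-3-3-5 — obeys.
(b) n.x.f: profile 4-3-3 — violates.
(c) v.f.ð.s: profile 3-3-3-3 — obeys.
(d) x.s.ʒ.l: profile 3-3-3-5 — obeys.
(e) q.d.l.j: profile 1-1-5-7 — obeys.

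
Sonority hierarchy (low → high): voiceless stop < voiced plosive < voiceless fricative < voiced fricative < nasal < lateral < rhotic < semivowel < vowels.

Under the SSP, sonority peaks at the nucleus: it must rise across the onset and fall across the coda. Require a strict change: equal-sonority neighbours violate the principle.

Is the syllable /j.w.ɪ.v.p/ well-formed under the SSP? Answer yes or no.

Onset: /j/ is a semivowel (sonority 8), /w/ is a semivowel (sonority 8); then the nucleus /ɪ/ (sonority 9).
Onset profile 8-8-9 — does not strictly rise throughout.
Coda: /v/ is a voiced fricative (sonority 4), /p/ is a voiceless stop (sonority 1).
Coda profile 9-4-1 — falls from the nucleus.

no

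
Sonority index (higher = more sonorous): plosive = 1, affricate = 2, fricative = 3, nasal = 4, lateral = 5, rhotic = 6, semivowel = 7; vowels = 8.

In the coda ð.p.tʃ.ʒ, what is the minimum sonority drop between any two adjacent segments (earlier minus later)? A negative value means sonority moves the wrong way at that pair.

/ð/ — fricative, sonority 3.
/p/ — plosive, sonority 1.
/tʃ/ — affricate, sonority 2.
/ʒ/ — fricative, sonority 3.
/ð/→/p/: change +2.
/p/→/tʃ/: change -1.
/tʃ/→/ʒ/: change -1.
Minimum = -1.

-1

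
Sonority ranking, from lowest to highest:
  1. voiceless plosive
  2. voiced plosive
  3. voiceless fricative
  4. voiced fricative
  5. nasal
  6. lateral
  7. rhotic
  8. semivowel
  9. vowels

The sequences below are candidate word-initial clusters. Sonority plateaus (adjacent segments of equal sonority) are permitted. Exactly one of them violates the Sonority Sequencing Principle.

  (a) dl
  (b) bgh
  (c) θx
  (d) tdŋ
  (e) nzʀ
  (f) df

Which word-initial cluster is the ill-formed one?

(a) dl: profile 2-6 — obeys.
(b) bgh: profile 2-2-3 — obeys.
(c) θx: profile 3-3 — obeys.
(d) tdŋ: profile 1-2-5 — obeys.
(e) nzʀ: profile 5-4-7 — violates.
(f) df: profile 2-3 — obeys.

e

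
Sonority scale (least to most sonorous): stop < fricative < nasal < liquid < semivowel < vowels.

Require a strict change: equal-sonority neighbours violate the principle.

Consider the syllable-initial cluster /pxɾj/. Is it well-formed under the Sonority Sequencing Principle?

yes

/p/: stop = 1.
/x/: fricative = 2.
/ɾ/: liquid = 4.
/j/: semivowel = 5.
The profile 1-2-4-5 strictly rises, so the syllable-initial cluster satisfies the SSP.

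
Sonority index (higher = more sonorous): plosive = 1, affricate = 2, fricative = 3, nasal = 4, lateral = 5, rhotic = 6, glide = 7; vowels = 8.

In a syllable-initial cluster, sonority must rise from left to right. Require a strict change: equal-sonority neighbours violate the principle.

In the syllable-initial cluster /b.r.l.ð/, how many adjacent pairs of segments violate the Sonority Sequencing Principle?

/b/ is a plosive (sonority 1).
/r/ is a rhotic (sonority 6).
/l/ is a lateral (sonority 5).
/ð/ is a fricative (sonority 3).
/b/→/r/: 1→6 (rises) — ok.
/r/→/l/: 6→5 (does not rise) — violation.
/l/→/ð/: 5→3 (does not rise) — violation.

2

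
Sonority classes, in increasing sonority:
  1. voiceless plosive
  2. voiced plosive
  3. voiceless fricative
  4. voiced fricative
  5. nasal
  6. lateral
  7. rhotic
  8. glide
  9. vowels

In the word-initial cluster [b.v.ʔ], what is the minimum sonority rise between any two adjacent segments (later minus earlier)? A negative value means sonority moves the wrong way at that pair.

-3

/b/: voiced plosive = 2.
/v/: voiced fricative = 4.
/ʔ/: voiceless plosive = 1.
/b/→/v/: change +2.
/v/→/ʔ/: change -3.
Minimum = -3.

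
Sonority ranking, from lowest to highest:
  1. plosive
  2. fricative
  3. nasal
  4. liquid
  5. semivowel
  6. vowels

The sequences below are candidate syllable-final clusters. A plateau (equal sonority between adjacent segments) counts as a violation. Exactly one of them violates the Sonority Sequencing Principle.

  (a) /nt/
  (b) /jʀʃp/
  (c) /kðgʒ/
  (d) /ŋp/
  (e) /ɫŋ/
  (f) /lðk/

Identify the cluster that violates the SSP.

(a) /nt/: profile 3-1 — obeys.
(b) /jʀʃp/: profile 5-4-2-1 — obeys.
(c) /kðgʒ/: profile 1-2-1-2 — violates.
(d) /ŋp/: profile 3-1 — obeys.
(e) /ɫŋ/: profile 4-3 — obeys.
(f) /lðk/: profile 4-2-1 — obeys.

c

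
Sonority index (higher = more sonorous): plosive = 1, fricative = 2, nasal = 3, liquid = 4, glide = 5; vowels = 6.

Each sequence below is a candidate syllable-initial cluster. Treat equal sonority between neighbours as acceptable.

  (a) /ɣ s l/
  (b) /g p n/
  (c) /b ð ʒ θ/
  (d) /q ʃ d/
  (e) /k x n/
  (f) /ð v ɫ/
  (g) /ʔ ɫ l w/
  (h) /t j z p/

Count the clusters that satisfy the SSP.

(a) sonority 2-2-4: well-formed.
(b) sonority 1-1-3: well-formed.
(c) sonority 1-2-2-2: well-formed.
(d) sonority 1-2-1: ill-formed.
(e) sonority 1-2-3: well-formed.
(f) sonority 2-2-4: well-formed.
(g) sonority 1-4-4-5: well-formed.
(h) sonority 1-5-2-1: ill-formed.

6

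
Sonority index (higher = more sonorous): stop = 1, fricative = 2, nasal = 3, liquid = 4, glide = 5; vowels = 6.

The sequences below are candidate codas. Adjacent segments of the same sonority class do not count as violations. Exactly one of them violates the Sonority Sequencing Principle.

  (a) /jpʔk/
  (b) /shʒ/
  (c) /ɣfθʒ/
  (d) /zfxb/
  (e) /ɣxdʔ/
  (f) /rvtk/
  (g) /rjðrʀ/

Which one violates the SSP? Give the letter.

(a) sonority 5-1-1-1: well-formed.
(b) sonority 2-2-2: well-formed.
(c) sonority 2-2-2-2: well-formed.
(d) sonority 2-2-2-1: well-formed.
(e) sonority 2-2-1-1: well-formed.
(f) sonority 4-2-1-1: well-formed.
(g) sonority 4-5-2-4-4: ill-formed.

g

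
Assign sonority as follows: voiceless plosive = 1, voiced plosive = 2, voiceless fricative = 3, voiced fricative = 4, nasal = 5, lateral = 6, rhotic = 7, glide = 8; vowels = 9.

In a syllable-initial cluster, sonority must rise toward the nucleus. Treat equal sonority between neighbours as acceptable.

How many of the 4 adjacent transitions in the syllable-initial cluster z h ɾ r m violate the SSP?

2

/z/ is a voiced fricative (sonority 4).
/h/ is a voiceless fricative (sonority 3).
/ɾ/ is a rhotic (sonority 7).
/r/ is a rhotic (sonority 7).
/m/ is a nasal (sonority 5).
/z/→/h/: 4→3 (does not rise) — violation.
/h/→/ɾ/: 3→7 (rises) — ok.
/ɾ/→/r/: 7→7 (plateau, allowed) — ok.
/r/→/m/: 7→5 (does not rise) — violation.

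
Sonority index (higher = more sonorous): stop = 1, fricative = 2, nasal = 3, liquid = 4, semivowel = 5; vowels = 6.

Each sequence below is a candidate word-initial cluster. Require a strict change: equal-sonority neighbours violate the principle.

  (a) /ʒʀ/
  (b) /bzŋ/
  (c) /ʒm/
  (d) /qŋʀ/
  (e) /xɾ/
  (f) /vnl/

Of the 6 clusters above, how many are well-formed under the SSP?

6

(a) /ʒʀ/: profile 2-4 — obeys.
(b) /bzŋ/: profile 1-2-3 — obeys.
(c) /ʒm/: profile 2-3 — obeys.
(d) /qŋʀ/: profile 1-3-4 — obeys.
(e) /xɾ/: profile 2-4 — obeys.
(f) /vnl/: profile 2-3-4 — obeys.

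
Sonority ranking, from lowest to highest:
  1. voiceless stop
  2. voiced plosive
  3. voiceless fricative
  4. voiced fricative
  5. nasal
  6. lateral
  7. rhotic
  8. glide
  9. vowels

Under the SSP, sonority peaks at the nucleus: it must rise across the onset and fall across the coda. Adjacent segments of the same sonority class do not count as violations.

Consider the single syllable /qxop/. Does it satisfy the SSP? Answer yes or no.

yes

Onset: /q/ is a voiceless stop (sonority 1), /x/ is a voiceless fricative (sonority 3); then the nucleus /o/ (sonority 9).
Onset profile 1-3-9 — rises to the nucleus.
Coda: /p/ is a voiceless stop (sonority 1).
Coda profile 9-1 — falls from the nucleus.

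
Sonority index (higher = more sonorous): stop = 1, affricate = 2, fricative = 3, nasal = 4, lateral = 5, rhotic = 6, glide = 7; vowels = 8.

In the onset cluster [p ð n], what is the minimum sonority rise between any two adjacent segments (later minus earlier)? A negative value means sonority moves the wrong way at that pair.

/p/ is a stop (sonority 1).
/ð/ is a fricative (sonority 3).
/n/ is a nasal (sonority 4).
/p/→/ð/: change +2.
/ð/→/n/: change +1.
Minimum = 1.

1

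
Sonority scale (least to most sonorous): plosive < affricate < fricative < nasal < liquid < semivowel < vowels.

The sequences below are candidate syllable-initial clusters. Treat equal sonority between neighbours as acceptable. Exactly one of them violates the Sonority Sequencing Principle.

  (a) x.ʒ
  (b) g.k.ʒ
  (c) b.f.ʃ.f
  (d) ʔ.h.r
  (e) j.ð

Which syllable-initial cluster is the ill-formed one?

e

(a) sonority 3-3: well-formed.
(b) sonority 1-1-3: well-formed.
(c) sonority 1-3-3-3: well-formed.
(d) sonority 1-3-5: well-formed.
(e) sonority 6-3: ill-formed.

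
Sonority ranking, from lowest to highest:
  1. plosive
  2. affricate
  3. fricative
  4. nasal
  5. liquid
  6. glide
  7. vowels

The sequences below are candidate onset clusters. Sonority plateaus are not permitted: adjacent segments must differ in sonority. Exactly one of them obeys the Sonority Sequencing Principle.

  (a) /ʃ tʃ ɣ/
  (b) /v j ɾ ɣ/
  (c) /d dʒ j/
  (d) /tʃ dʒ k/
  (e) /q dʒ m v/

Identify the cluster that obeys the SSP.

(a) /ʃ tʃ ɣ/: profile 3-2-3 — violates.
(b) /v j ɾ ɣ/: profile 3-6-5-3 — violates.
(c) /d dʒ j/: profile 1-2-6 — obeys.
(d) /tʃ dʒ k/: profile 2-2-1 — violates.
(e) /q dʒ m v/: profile 1-2-4-3 — violates.

c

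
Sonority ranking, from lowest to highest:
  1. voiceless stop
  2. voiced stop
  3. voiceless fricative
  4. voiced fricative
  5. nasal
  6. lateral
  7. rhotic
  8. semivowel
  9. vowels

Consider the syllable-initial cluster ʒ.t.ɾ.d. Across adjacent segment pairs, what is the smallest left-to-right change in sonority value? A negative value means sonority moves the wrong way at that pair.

-5

/ʒ/ — voiced fricative, sonority 4.
/t/ — voiceless stop, sonority 1.
/ɾ/ — rhotic, sonority 7.
/d/ — voiced stop, sonority 2.
/ʒ/→/t/: change -3.
/t/→/ɾ/: change +6.
/ɾ/→/d/: change -5.
Minimum = -5.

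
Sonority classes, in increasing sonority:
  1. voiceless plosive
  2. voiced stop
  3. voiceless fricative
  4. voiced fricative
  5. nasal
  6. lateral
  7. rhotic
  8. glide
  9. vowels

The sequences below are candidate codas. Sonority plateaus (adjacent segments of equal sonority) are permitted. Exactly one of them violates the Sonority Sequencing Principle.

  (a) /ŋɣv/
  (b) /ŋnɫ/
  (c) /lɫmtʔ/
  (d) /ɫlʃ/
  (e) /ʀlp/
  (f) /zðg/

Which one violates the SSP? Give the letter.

b

(a) 5-4-4 → obeys
(b) 5-5-6 → violates
(c) 6-6-5-1-1 → obeys
(d) 6-6-3 → obeys
(e) 7-6-1 → obeys
(f) 4-4-2 → obeys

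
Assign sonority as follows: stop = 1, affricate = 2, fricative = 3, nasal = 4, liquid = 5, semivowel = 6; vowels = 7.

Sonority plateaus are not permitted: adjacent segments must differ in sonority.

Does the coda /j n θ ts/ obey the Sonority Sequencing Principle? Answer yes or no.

yes

/j/ is a semivowel (sonority 6).
/n/ is a nasal (sonority 4).
/θ/ is a fricative (sonority 3).
/ts/ is an affricate (sonority 2).
The profile 6-4-3-2 strictly falls, so the coda satisfies the SSP.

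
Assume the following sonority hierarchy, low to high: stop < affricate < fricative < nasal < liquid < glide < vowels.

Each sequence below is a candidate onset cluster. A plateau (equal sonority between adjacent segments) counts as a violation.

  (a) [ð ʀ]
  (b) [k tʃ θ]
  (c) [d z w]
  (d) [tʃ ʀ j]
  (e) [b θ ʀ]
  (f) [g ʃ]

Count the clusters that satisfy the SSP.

6

(a) 3-5 → obeys
(b) 1-2-3 → obeys
(c) 1-3-6 → obeys
(d) 2-5-6 → obeys
(e) 1-3-5 → obeys
(f) 1-3 → obeys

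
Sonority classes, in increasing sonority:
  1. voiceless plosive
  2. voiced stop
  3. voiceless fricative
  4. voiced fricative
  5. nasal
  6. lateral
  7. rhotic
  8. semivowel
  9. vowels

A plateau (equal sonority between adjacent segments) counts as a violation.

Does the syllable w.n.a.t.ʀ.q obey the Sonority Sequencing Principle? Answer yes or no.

no

Onset: /w/ is a semivowel (sonority 8), /n/ is a nasal (sonority 5); then the nucleus /a/ (sonority 9).
Onset profile 8-5-9 — does not strictly rise throughout.
Coda: /t/ is a voiceless plosive (sonority 1), /ʀ/ is a rhotic (sonority 7), /q/ is a voiceless plosive (sonority 1).
Coda profile 9-1-7-1 — does not strictly fall throughout.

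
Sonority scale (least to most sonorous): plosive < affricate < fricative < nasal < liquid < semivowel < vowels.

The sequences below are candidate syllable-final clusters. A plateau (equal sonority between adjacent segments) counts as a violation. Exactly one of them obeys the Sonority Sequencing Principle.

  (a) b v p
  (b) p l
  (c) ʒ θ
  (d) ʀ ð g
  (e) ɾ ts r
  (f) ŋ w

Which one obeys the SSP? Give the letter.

d

(a) 1-3-1 → violates
(b) 1-5 → violates
(c) 3-3 → violates
(d) 5-3-1 → obeys
(e) 5-2-5 → violates
(f) 4-6 → violates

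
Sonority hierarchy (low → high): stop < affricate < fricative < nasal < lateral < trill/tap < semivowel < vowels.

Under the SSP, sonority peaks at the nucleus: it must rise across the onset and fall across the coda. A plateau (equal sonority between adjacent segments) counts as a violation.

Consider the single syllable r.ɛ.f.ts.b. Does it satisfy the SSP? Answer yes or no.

yes

Onset: /r/ is a trill/tap (sonority 6); then the nucleus /ɛ/ (sonority 8).
Onset profile 6-8 — rises to the nucleus.
Coda: /f/ is a fricative (sonority 3), /ts/ is an affricate (sonority 2), /b/ is a stop (sonority 1).
Coda profile 8-3-2-1 — falls from the nucleus.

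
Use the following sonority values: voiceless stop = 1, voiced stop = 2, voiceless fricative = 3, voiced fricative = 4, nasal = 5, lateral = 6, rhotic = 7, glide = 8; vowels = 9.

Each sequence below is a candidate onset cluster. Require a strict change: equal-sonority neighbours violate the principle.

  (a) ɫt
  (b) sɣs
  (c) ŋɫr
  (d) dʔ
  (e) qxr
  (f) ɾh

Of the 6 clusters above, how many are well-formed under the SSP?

2

(a) ɫt: profile 6-1 — violates.
(b) sɣs: profile 3-4-3 — violates.
(c) ŋɫr: profile 5-6-7 — obeys.
(d) dʔ: profile 2-1 — violates.
(e) qxr: profile 1-3-7 — obeys.
(f) ɾh: profile 7-3 — violates.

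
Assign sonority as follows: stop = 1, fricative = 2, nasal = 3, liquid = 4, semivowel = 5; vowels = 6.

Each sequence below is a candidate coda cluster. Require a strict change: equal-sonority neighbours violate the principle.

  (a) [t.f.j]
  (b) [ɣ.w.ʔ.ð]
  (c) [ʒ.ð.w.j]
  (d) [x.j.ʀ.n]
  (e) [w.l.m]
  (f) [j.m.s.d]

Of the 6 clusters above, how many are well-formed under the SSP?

2

(a) 1-2-5 → violates
(b) 2-5-1-2 → violates
(c) 2-2-5-5 → violates
(d) 2-5-4-3 → violates
(e) 5-4-3 → obeys
(f) 5-3-2-1 → obeys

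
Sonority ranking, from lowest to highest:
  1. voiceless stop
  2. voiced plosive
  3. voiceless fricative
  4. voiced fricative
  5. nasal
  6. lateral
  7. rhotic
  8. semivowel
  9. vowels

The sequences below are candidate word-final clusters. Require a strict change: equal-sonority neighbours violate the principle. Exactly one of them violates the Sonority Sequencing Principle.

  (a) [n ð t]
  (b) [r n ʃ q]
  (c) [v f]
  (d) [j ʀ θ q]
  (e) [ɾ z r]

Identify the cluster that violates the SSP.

e

(a) sonority 5-4-1: well-formed.
(b) sonority 7-5-3-1: well-formed.
(c) sonority 4-3: well-formed.
(d) sonority 8-7-3-1: well-formed.
(e) sonority 7-4-7: ill-formed.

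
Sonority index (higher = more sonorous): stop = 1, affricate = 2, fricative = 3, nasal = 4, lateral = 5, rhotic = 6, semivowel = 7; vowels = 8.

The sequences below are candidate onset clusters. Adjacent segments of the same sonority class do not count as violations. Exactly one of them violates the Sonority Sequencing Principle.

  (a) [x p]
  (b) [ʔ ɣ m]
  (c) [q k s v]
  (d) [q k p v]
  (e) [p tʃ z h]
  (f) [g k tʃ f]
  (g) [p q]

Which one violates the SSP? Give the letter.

(a) sonority 3-1: ill-formed.
(b) sonority 1-3-4: well-formed.
(c) sonority 1-1-3-3: well-formed.
(d) sonority 1-1-1-3: well-formed.
(e) sonority 1-2-3-3: well-formed.
(f) sonority 1-1-2-3: well-formed.
(g) sonority 1-1: well-formed.

a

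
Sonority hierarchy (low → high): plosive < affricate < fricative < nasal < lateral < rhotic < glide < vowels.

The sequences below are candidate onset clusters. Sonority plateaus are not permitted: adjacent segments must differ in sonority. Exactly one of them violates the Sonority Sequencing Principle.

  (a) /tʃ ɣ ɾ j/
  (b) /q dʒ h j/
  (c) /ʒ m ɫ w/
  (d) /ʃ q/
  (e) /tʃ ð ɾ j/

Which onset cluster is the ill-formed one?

(a) sonority 2-3-6-7: well-formed.
(b) sonority 1-2-3-7: well-formed.
(c) sonority 3-4-5-7: well-formed.
(d) sonority 3-1: ill-formed.
(e) sonority 2-3-6-7: well-formed.

d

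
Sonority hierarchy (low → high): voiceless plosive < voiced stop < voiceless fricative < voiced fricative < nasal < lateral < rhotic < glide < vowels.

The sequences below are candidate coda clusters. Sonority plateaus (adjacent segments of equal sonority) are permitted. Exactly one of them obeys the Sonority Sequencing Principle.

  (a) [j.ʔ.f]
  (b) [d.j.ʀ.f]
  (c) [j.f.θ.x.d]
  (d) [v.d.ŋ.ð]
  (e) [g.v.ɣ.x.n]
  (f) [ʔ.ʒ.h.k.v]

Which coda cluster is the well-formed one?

(a) sonority 8-1-3: ill-formed.
(b) sonority 2-8-7-3: ill-formed.
(c) sonority 8-3-3-3-2: well-formed.
(d) sonority 4-2-5-4: ill-formed.
(e) sonority 2-4-4-3-5: ill-formed.
(f) sonority 1-4-3-1-4: ill-formed.

c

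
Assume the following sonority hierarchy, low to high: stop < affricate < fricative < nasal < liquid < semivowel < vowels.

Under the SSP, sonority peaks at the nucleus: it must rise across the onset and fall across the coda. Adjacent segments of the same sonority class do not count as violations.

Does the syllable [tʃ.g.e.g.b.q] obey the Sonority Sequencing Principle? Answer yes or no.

Onset: /tʃ/ is an affricate (sonority 2), /g/ is a stop (sonority 1); then the nucleus /e/ (sonority 7).
Onset profile 2-1-7 — does not rise throughout.
Coda: /g/ is a stop (sonority 1), /b/ is a stop (sonority 1), /q/ is a stop (sonority 1).
Coda profile 7-1-1-1 — falls from the nucleus.

no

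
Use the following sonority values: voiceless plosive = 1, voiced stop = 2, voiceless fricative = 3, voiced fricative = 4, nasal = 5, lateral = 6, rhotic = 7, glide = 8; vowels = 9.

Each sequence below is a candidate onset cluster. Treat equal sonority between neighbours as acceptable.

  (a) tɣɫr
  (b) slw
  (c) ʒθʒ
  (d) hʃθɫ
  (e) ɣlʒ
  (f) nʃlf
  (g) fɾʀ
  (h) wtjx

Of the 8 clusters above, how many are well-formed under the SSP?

(a) tɣɫr: profile 1-4-6-7 — obeys.
(b) slw: profile 3-6-8 — obeys.
(c) ʒθʒ: profile 4-3-4 — violates.
(d) hʃθɫ: profile 3-3-3-6 — obeys.
(e) ɣlʒ: profile 4-6-4 — violates.
(f) nʃlf: profile 5-3-6-3 — violates.
(g) fɾʀ: profile 3-7-7 — obeys.
(h) wtjx: profile 8-1-8-3 — violates.

4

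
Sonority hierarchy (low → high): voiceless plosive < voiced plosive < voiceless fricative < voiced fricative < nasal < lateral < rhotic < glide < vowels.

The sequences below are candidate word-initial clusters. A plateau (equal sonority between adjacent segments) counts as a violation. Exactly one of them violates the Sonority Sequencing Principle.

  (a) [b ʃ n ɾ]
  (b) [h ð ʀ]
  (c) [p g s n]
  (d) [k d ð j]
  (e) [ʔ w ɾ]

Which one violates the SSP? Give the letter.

(a) 2-3-5-7 → obeys
(b) 3-4-7 → obeys
(c) 1-2-3-5 → obeys
(d) 1-2-4-8 → obeys
(e) 1-8-7 → violates

e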